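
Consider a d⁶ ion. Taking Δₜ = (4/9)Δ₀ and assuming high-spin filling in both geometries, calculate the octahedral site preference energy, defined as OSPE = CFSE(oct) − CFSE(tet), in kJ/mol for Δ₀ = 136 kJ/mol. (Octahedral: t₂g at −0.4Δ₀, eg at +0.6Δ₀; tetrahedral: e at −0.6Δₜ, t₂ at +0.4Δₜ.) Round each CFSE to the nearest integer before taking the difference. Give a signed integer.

-18

Octahedral (high-spin): t₂g⁴ eg², CFSE = 4(−0.4) + 2(+0.6) = -0.4Δ₀ = -0.4 × 136 = -54 kJ/mol.
Tetrahedral e³ t₂³ gives -0.6Δₜ = -0.6 × (4/9) × 136 = -36 kJ/mol.
Subtracting, OSPE = -54 − (-36) = -18 kJ/mol.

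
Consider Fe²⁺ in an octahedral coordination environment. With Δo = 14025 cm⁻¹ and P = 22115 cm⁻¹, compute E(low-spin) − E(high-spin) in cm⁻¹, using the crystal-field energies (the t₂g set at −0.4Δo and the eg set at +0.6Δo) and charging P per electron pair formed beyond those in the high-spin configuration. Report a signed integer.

Fe²⁺: group 8, so d-count = 8 − 2 = 6.
In the high-spin limit (t₂g⁴ eg²) the orbital term is -0.4Δo = -5610 cm⁻¹, with no excess pairing.
For low-spin the configuration is t₂g⁶ eg⁰: orbital energy -2.4 × 14025 = -33660 cm⁻¹, and 2 additional pairs relative to high-spin add 44230 cm⁻¹, giving 10570 cm⁻¹.
The difference is 10570 − (-5610) = 16180 cm⁻¹, so high-spin lies lower.

16180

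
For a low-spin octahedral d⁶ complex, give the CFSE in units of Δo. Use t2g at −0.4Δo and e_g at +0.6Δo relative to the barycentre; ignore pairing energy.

Configuration: t2g^6 e_g^0.
CFSE = 6(-0.4Δo) + 0(0.6Δo) = -2.4Δo + 0.0Δo = -2.4Δo.

-2.4 Δo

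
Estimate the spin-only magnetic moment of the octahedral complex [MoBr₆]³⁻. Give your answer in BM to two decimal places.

Each Br⁻ contributes -1; 6 × (-1) = -6. With overall charge -3, Mo is in the +3 oxidation state.
Mo is in group 6, so Mo³⁺ is d³ (6 − 3 = 3).
Configuration: t₂g³ eg⁰ → 3 unpaired electrons.
μ(spin-only) = √[3(3+2)] = √15 ≈ 3.87 BM.

3.87 BM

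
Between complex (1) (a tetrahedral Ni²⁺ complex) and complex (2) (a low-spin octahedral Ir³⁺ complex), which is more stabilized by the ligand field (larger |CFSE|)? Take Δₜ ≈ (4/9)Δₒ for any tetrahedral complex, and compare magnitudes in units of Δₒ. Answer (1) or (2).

(1): Ni²⁺: group 10, so d-count = 10 − 2 = 8; Tetrahedral splitting is small, so the complex is high-spin; e⁴ t₂⁴, CFSE = -0.8Δₜ ≈ -0.36Δₒ.
(2): Ir is in group 9, so Ir³⁺ is d⁶ (9 − 3 = 6); t2g^6 e_g^0, CFSE = -2.4Δₒ.
So (2) has the larger |CFSE|.

(2)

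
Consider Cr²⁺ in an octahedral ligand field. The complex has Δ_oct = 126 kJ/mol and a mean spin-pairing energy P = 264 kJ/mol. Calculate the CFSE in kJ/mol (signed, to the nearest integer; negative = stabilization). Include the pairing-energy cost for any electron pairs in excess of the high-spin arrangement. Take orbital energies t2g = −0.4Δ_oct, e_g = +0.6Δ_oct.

Cr is in group 6, so Cr²⁺ is d⁴ (6 − 2 = 4).
With Δ_oct < P the complex is high-spin.
Filling d⁴ accordingly: t2g^3 e_g^1.
Orbital CFSE = -0.6Δ_oct = -0.6 × 126 = -76 kJ/mol.
High-spin has no excess pairs, so no pairing correction applies.

-76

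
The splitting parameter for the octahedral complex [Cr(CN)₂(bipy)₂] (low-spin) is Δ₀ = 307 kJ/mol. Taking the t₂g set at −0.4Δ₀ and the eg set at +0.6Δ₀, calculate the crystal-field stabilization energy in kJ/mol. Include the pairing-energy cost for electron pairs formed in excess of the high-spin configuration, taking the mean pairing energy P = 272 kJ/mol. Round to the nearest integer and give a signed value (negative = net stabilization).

Ligand charges: 2×(-1) from CN⁻ and 2×(+0) from bipy sum to -2; with overall charge +0, Cr is +2.
Cr²⁺: group 6, so d-count = 6 − 2 = 4.
Configuration: t₂g⁴ eg⁰.
CFSE(orbital) = 4×(-0.4Δ₀) + 0×(0.6Δ₀) = -1.6Δ₀; with Δ₀ = 307 kJ/mol that is -491 kJ/mol.
Pairing penalty: 1 pair vs 0 in the high-spin reference → 1 extra × P = 272 kJ/mol.
Combining: -491 + 272 = -219 kJ/mol.

-219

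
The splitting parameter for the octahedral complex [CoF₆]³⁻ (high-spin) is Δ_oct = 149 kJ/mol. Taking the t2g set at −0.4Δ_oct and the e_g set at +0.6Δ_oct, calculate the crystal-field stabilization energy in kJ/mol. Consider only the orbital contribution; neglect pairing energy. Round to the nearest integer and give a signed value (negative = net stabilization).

-60

Each F⁻ contributes -1; 6 × (-1) = -6. With overall charge -3, Co is in the +3 oxidation state.
Co³⁺: group 9, so d-count = 9 − 3 = 6.
The d⁶ electrons fill as t2g^4 e_g^2.
The orbital stabilization is -0.4Δ_oct = -0.4 × 149 = -60 kJ/mol.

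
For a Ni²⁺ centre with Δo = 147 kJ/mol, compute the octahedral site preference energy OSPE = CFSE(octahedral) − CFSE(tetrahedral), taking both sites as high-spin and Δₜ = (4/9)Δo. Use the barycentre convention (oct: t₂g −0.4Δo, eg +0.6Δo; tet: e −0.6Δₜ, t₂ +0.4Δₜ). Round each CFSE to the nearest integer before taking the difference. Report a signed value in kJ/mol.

Ni²⁺: group 10, so d-count = 10 − 2 = 8.
In an octahedral site d⁸ (HS) is t₂g⁶ eg², giving CFSE(oct) = -1.2Δo = -176 kJ/mol.
Tetrahedral: e⁴ t₂⁴, CFSE = 4(−0.6) + 4(+0.4) = -0.8Δₜ = -0.8 × (4/9) × 147 = -52 kJ/mol.
OSPE = CFSE(oct) − CFSE(tet) = -176 − (-52) = -124 kJ/mol.

-124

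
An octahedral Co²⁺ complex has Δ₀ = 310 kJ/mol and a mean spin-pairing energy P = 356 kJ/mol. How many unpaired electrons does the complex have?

Co sits in group 9; removing 2 electrons leaves Co²⁺ with 9 − 2 = 7 d electrons.
Δ₀ < P, so pairing is avoided: the ground state is high-spin.
Configuration: t₂g⁵ eg².
Unpaired electrons: 3.

3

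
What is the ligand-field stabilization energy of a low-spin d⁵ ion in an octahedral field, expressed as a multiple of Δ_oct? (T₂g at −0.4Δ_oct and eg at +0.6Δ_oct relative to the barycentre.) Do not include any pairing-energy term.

-2.0 Δ_oct

Configuration: t₂g⁵ eg⁰.
CFSE = 5(-0.4Δ_oct) + 0(0.6Δ_oct) = -2.0Δ_oct + 0.0Δ_oct = -2.0Δ_oct.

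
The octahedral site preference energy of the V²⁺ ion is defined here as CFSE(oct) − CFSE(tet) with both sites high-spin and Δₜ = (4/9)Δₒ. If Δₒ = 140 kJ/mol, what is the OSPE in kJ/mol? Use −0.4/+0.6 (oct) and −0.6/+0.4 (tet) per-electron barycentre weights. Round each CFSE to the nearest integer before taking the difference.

V is in group 5, so V²⁺ is d³ (5 − 2 = 3).
In an octahedral site d³ (HS) is t2g^3 e_g^0, giving CFSE(oct) = -1.2Δₒ = -168 kJ/mol.
Tetrahedral: e^2 t2^1, CFSE = 2(−0.6) + 1(+0.4) = -0.8Δₜ = -0.8 × (4/9) × 140 = -50 kJ/mol.
OSPE = -168 − (-50) = -118 kJ/mol.

-118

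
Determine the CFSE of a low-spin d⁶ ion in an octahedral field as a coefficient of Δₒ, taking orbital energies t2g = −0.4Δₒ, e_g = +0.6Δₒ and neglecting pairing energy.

Configuration: t2g^6 e_g^0.
CFSE = 6(-0.4Δₒ) + 0(0.6Δₒ) = -2.4Δₒ + 0.0Δₒ = -2.4Δₒ.

-2.4 Δₒ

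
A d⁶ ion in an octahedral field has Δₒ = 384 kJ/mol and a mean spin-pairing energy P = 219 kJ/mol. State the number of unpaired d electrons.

0

Δₒ > P, so pairing is preferred: the ground state is low-spin.
Filling d⁶ accordingly: t2g^6 e_g^0.
Unpaired electrons: 0.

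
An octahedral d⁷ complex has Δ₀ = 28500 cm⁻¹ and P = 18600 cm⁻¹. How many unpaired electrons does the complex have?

1

With Δ₀ > P the complex is low-spin.
Filling d⁷ accordingly: t2g^6 e_g^1.
Unpaired electrons: 1.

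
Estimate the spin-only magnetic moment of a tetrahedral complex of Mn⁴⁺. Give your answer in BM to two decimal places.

3.87 BM

Mn is in group 7, so Mn⁴⁺ is d³ (7 − 4 = 3).
With tetrahedral geometry the complex is necessarily high-spin.
Configuration: e² t₂¹ → 3 unpaired electrons.
μ(spin-only) = √[3(3+2)] = √15 ≈ 3.87 BM.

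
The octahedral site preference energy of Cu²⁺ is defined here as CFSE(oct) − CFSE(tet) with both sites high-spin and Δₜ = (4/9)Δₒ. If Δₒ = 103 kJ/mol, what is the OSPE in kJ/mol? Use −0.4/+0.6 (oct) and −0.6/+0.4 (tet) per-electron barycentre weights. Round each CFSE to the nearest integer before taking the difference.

Group 11 minus oxidation state +2 gives a d⁹ configuration for Cu²⁺.
Octahedral (high-spin): t₂g⁶ eg³, CFSE = 6(−0.4) + 3(+0.6) = -0.6Δₒ = -0.6 × 103 = -62 kJ/mol.
Tetrahedral e⁴ t₂⁵ gives -0.4Δₜ = -0.4 × (4/9) × 103 = -18 kJ/mol.
OSPE = CFSE(oct) − CFSE(tet) = -62 − (-18) = -44 kJ/mol.

-44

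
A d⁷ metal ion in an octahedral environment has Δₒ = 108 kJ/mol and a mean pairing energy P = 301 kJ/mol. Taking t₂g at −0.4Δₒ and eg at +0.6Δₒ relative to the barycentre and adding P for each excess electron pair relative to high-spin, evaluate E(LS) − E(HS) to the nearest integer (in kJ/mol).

High-spin d⁷ fills as t₂g⁵ eg² with CFSE 5(−0.4) + 2(+0.6) = -0.8Δₒ = -86 kJ/mol.
Low-spin: t₂g⁶ eg¹, orbital CFSE = -1.8Δₒ = -194 kJ/mol; plus 1 excess pair × P = +301 kJ/mol; total 107 kJ/mol.
The difference is 107 − (-86) = 193 kJ/mol, so high-spin lies lower.

193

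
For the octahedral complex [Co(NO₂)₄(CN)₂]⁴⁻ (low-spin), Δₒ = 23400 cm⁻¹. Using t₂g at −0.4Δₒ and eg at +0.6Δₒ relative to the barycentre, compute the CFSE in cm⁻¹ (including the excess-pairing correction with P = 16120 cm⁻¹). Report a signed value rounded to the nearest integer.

-26000

Ligand charges: 4×(-1) from NO₂⁻ and 2×(-1) from CN⁻ sum to -6; with overall charge -4, Co is +2.
Co is in group 9, so Co²⁺ is d⁷ (9 − 2 = 7).
Configuration: t₂g⁶ eg¹.
CFSE(orbital) = 6×(-0.4Δₒ) + 1×(0.6Δₒ) = -1.8Δₒ; with Δₒ = 23400 cm⁻¹ that is -42120 cm⁻¹.
Relative to high-spin t₂g⁵ eg² (2 paired), the low-spin configuration has 1 additional pair, contributing +1 × 16120 = +16120 cm⁻¹.
Net CFSE = -42120 + 16120 = -26000 cm⁻¹.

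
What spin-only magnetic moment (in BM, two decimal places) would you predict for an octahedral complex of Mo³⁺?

Mo sits in group 6; removing 3 electrons leaves Mo³⁺ with 6 − 3 = 3 d electrons.
Configuration: t₂g³ eg⁰ → 3 unpaired electrons.
μ(spin-only) = √[3(3+2)] = √15 ≈ 3.87 BM.

3.87 BM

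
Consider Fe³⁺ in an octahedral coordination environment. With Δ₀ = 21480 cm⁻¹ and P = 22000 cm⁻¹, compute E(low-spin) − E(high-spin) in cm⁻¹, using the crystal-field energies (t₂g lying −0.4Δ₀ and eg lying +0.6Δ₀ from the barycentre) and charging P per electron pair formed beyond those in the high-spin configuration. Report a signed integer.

Fe³⁺: group 8, so d-count = 8 − 3 = 5.
High-spin d⁵ fills as t₂g³ eg² with CFSE 3(−0.4) + 2(+0.6) = 0.0Δ₀ = 0 cm⁻¹.
Low-spin t₂g⁵ eg⁰ gives -2.0Δ₀ = -42960 cm⁻¹, but forming 2 extra pairs costs 2P = 44000 cm⁻¹, so E(LS) = -42960 + 44000 = 1040 cm⁻¹.
E(LS) − E(HS) = 1040 − (0) = 1040 cm⁻¹.

1040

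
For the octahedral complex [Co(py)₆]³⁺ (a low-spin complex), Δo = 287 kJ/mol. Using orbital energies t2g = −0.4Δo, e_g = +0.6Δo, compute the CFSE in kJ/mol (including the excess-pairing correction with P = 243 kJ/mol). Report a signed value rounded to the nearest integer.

-203

py is neutral, so the +3 overall charge sits on Co: oxidation state +3.
Co sits in group 9; removing 3 electrons leaves Co³⁺ with 9 − 3 = 6 d electrons.
Electron filling gives t2g^6 e_g^0.
Orbital CFSE = 6(-0.4) + 0(0.6) = -2.4Δo = -2.4 × 287 = -689 kJ/mol.
High-spin d⁶ would be t2g^4 e_g^2 with 1 pair; low-spin has 3, so 2 excess pairs cost +2P = +486 kJ/mol.
Combining: -689 + 486 = -203 kJ/mol.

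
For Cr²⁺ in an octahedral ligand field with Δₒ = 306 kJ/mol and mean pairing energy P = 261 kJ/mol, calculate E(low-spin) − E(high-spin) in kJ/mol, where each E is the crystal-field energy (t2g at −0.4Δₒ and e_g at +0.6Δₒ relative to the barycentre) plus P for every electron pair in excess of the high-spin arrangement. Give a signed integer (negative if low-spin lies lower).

-45

Cr sits in group 6; removing 2 electrons leaves Cr²⁺ with 6 − 2 = 4 d electrons.
High-spin d⁴ fills as t2g^3 e_g^1 with CFSE 3(−0.4) + 1(+0.6) = -0.6Δₒ = -184 kJ/mol.
For low-spin the configuration is t2g^4 e_g^0: orbital energy -1.6 × 306 = -490 kJ/mol, and 1 additional pair relative to high-spin adds 261 kJ/mol, giving -229 kJ/mol.
E(LS) − E(HS) = -229 − (-184) = -45 kJ/mol.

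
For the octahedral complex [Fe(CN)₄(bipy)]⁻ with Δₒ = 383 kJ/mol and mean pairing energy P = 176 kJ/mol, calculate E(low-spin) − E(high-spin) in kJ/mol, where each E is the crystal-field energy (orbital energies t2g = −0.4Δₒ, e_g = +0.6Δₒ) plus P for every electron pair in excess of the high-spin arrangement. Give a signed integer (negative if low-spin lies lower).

Ligand charges: 4×(-1) from CN⁻ and 1×(+0) from bipy sum to -4; with overall charge -1, Fe is +3.
Fe³⁺: group 8, so d-count = 8 − 3 = 5.
High-spin: t2g^3 e_g^2, CFSE = 0.0Δₒ = 0 kJ/mol.
Low-spin t2g^5 e_g^0 gives -2.0Δₒ = -766 kJ/mol, but forming 2 extra pairs costs 2P = 352 kJ/mol, so E(LS) = -766 + 352 = -414 kJ/mol.
Thus E(LS) − E(HS) = -414 kJ/mol.

-414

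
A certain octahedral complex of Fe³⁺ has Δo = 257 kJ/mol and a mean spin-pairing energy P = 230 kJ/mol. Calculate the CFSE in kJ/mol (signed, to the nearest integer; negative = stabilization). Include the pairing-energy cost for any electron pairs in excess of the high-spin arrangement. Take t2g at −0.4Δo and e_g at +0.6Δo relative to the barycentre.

-54

Fe is in group 8, so Fe³⁺ is d⁵ (8 − 3 = 5).
Δo > P, so pairing is preferred: the ground state is low-spin.
Configuration: t2g^5 e_g^0.
Orbital CFSE = -2.0Δo = -2.0 × 257 = -514 kJ/mol.
Excess pairs vs high-spin: 2 − 0 = 2; pairing cost = +460 kJ/mol.
Net CFSE = -514 + 460 = -54 kJ/mol.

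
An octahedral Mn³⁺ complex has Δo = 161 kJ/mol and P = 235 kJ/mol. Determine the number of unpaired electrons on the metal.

Mn³⁺: group 7, so d-count = 7 − 3 = 4.
Here Δo < P (161 < 235), so the high-spin state is favoured.
Filling d⁴ accordingly: t2g^3 e_g^1.
Unpaired electrons: 4.

4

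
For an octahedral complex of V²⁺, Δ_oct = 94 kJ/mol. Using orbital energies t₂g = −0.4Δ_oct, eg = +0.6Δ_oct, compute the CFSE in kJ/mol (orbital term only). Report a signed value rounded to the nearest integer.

Group 5 minus oxidation state +2 gives a d³ configuration for V²⁺.
Electron filling gives t₂g³ eg⁰.
The orbital stabilization is -1.2Δ_oct = -1.2 × 94 = -113 kJ/mol.

-113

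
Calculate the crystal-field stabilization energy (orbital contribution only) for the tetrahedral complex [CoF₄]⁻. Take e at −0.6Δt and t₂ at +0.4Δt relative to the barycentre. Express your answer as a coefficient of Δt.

Each F⁻ contributes -1; 4 × (-1) = -4. With overall charge -1, Co is in the +3 oxidation state.
Co³⁺: group 9, so d-count = 9 − 3 = 6.
Tetrahedral splitting is small, so the complex is high-spin.
Configuration: e³ t₂³.
CFSE = 3(-0.6Δt) + 3(0.4Δt) = -1.8Δt + 1.2Δt = -0.6Δt.

-0.6 Δt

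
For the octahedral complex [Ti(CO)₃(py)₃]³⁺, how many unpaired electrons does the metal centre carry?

Ligand charges: 3×(+0) from CO and 3×(+0) from py sum to +0; with overall charge +3, Ti is +3.
Ti is in group 4, so Ti³⁺ is d¹ (4 − 3 = 1).
Configuration: t₂g¹ eg⁰, giving 1 unpaired electron.

1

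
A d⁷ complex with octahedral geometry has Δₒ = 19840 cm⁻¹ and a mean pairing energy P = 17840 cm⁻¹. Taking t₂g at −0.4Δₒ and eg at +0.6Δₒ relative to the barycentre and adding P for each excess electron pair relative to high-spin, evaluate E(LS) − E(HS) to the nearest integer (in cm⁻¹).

In the high-spin limit (t₂g⁵ eg²) the orbital term is -0.8Δₒ = -15872 cm⁻¹, with no excess pairing.
Low-spin t₂g⁶ eg¹ gives -1.8Δₒ = -35712 cm⁻¹, but forming 1 extra pair costs 1P = 17840 cm⁻¹, so E(LS) = -35712 + 17840 = -17872 cm⁻¹.
The difference is -17872 − (-15872) = -2000 cm⁻¹, so low-spin lies lower.

-2000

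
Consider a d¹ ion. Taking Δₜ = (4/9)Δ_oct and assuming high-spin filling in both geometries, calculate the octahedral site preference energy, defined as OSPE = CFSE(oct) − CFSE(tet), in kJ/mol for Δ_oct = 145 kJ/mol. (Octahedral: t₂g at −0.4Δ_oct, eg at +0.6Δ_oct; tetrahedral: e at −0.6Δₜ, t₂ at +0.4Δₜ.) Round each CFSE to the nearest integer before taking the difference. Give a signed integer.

Octahedral (high-spin): t2g^1 e_g^0, CFSE = 1(−0.4) + 0(+0.6) = -0.4Δ_oct = -0.4 × 145 = -58 kJ/mol.
Tetrahedral: e^1 t2^0, CFSE = 1(−0.6) + 0(+0.4) = -0.6Δₜ = -0.6 × (4/9) × 145 = -39 kJ/mol.
OSPE = -58 − (-39) = -19 kJ/mol.

-19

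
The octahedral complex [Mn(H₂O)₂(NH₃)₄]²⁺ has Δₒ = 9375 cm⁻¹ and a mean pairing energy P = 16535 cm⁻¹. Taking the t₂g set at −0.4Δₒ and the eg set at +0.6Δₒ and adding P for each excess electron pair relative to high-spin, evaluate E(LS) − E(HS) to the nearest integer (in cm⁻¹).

14320

Ligand charges: 2×(+0) from H₂O and 4×(+0) from NH₃ sum to +0; with overall charge +2, Mn is +2.
Mn is in group 7, so Mn²⁺ is d⁵ (7 − 2 = 5).
In the high-spin limit (t₂g³ eg²) the orbital term is 0.0Δₒ = 0 cm⁻¹, with no excess pairing.
For low-spin the configuration is t₂g⁵ eg⁰: orbital energy -2.0 × 9375 = -18750 cm⁻¹, and 2 additional pairs relative to high-spin add 33070 cm⁻¹, giving 14320 cm⁻¹.
Thus E(LS) − E(HS) = 14320 cm⁻¹.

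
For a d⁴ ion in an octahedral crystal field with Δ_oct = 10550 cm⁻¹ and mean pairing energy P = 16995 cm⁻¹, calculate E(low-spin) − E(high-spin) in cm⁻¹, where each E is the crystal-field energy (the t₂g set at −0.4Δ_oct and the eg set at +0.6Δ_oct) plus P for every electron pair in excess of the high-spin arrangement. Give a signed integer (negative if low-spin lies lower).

High-spin: t₂g³ eg¹, CFSE = -0.6Δ_oct = -6330 cm⁻¹.
Low-spin: t₂g⁴ eg⁰, orbital CFSE = -1.6Δ_oct = -16880 cm⁻¹; plus 1 excess pair × P = +16995 cm⁻¹; total 115 cm⁻¹.
E(LS) − E(HS) = 115 − (-6330) = 6445 cm⁻¹.

6445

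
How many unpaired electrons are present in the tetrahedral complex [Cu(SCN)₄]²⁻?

1

Each SCN⁻ contributes -1; 4 × (-1) = -4. With overall charge -2, Cu is in the +2 oxidation state.
Cu sits in group 11; removing 2 electrons leaves Cu²⁺ with 11 − 2 = 9 d electrons.
Tetrahedral fields are weak (Δₜ ≈ 4/9 Δₒ), so electrons fill high-spin.
Configuration: e⁴ t₂⁵, giving 1 unpaired electron.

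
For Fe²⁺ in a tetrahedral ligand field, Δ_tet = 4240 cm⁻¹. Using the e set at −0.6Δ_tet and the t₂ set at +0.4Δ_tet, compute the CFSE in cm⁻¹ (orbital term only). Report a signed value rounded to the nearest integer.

Fe is in group 8, so Fe²⁺ is d⁶ (8 − 2 = 6).
Tetrahedral fields are weak (Δₜ ≈ 4/9 Δₒ), so electrons fill high-spin.
Electron filling gives e³ t₂³.
CFSE(orbital) = 3×(-0.6Δ_tet) + 3×(0.4Δ_tet) = -0.6Δ_tet; with Δ_tet = 4240 cm⁻¹ that is -2544 cm⁻¹.

-2544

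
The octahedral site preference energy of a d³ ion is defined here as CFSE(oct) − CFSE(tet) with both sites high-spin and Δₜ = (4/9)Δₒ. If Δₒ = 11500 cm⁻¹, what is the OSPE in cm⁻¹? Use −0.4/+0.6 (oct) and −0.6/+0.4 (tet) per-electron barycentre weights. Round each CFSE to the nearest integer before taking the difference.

-9711

In an octahedral site d³ (HS) is t₂g³ eg⁰, giving CFSE(oct) = -1.2Δₒ = -13800 cm⁻¹.
Tetrahedral e² t₂¹ gives -0.8Δₜ = -0.8 × (4/9) × 11500 = -4089 cm⁻¹.
Subtracting, OSPE = -13800 − (-4089) = -9711 cm⁻¹.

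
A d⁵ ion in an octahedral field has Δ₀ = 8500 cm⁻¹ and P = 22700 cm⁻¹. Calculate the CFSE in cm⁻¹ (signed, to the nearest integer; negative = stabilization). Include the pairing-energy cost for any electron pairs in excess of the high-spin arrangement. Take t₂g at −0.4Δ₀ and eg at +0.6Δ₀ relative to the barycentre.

Since Δ₀ = 8500 cm⁻¹ < P = 22700 cm⁻¹, the complex adopts the high-spin configuration.
Configuration: t₂g³ eg².
Orbital CFSE = 0.0Δ₀ = 0.0 × 8500 = 0 cm⁻¹.
High-spin has no excess pairs, so no pairing correction applies.

0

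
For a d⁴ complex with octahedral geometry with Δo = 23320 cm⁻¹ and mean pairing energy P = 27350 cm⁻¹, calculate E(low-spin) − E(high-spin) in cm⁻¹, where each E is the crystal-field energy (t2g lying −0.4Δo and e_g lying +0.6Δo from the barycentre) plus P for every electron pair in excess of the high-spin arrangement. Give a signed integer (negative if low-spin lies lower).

High-spin d⁴ fills as t2g^3 e_g^1 with CFSE 3(−0.4) + 1(+0.6) = -0.6Δo = -13992 cm⁻¹.
Low-spin t2g^4 e_g^0 gives -1.6Δo = -37312 cm⁻¹, but forming 1 extra pair costs 1P = 27350 cm⁻¹, so E(LS) = -37312 + 27350 = -9962 cm⁻¹.
Thus E(LS) − E(HS) = 4030 cm⁻¹.

4030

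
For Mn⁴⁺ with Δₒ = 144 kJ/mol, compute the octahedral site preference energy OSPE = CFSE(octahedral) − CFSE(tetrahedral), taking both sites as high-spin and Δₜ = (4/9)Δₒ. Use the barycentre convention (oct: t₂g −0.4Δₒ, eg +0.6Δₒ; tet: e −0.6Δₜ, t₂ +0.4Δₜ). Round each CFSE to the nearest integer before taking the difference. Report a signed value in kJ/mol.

Mn is in group 7, so Mn⁴⁺ is d³ (7 − 4 = 3).
Octahedral (high-spin): t₂g³ eg⁰, CFSE = 3(−0.4) + 0(+0.6) = -1.2Δₒ = -1.2 × 144 = -173 kJ/mol.
In a tetrahedral site the filling is e² t₂¹: CFSE(tet) = -0.8Δₜ = -0.8 × (4/9)(144) = -51 kJ/mol.
OSPE = CFSE(oct) − CFSE(tet) = -173 − (-51) = -122 kJ/mol.

-122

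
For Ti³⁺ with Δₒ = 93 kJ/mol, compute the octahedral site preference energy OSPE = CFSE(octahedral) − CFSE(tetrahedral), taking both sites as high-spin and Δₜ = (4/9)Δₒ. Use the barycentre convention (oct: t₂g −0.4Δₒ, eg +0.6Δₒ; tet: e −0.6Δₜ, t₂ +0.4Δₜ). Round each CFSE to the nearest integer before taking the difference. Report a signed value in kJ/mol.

-12

Ti is in group 4, so Ti³⁺ is d¹ (4 − 3 = 1).
Octahedral high-spin t₂g¹ eg⁰: CFSE = -0.4 × 93 = -37 kJ/mol.
Tetrahedral e¹ t₂⁰ gives -0.6Δₜ = -0.6 × (4/9) × 93 = -25 kJ/mol.
Subtracting, OSPE = -37 − (-25) = -12 kJ/mol.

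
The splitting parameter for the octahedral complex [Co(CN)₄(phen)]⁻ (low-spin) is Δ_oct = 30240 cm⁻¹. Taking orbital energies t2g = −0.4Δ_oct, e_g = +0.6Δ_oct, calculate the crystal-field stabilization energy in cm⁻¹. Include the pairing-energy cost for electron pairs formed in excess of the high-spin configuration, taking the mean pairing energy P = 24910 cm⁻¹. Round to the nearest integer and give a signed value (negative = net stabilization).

-22756

Ligand charges: 4×(-1) from CN⁻ and 1×(+0) from phen sum to -4; with overall charge -1, Co is +3.
Co is in group 9, so Co³⁺ is d⁶ (9 − 3 = 6).
Electron filling gives t2g^6 e_g^0.
CFSE(orbital) = 6×(-0.4Δ_oct) + 0×(0.6Δ_oct) = -2.4Δ_oct; with Δ_oct = 30240 cm⁻¹ that is -72576 cm⁻¹.
Pairing penalty: 3 pairs vs 1 in the high-spin reference → 2 extra × P = 49820 cm⁻¹.
Overall CFSE = -72576 + 49820 = -22756 cm⁻¹.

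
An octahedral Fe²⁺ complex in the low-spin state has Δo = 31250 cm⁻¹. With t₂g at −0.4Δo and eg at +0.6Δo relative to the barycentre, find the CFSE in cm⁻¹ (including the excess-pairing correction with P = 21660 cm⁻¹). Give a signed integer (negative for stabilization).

Fe sits in group 8; removing 2 electrons leaves Fe²⁺ with 8 − 2 = 6 d electrons.
The d⁶ electrons fill as t₂g⁶ eg⁰.
CFSE(orbital) = 6×(-0.4Δo) + 0×(0.6Δo) = -2.4Δo; with Δo = 31250 cm⁻¹ that is -75000 cm⁻¹.
High-spin d⁶ would be t₂g⁴ eg² with 1 pair; low-spin has 3, so 2 excess pairs cost +2P = +43320 cm⁻¹.
Net CFSE = -75000 + 43320 = -31680 cm⁻¹.

-31680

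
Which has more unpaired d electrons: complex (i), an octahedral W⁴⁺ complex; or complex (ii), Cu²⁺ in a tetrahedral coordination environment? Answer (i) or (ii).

(i)

(i): W⁴⁺: group 6, so d-count = 6 − 4 = 2; t₂g² eg⁰ → 2 unpaired.
(ii): Cu sits in group 11; removing 2 electrons leaves Cu²⁺ with 11 − 2 = 9 d electrons; Tetrahedral fields are weak (Δₜ ≈ 4/9 Δₒ), so electrons fill high-spin; e⁴ t₂⁵ → 1 unpaired.
So (i) has more unpaired electrons.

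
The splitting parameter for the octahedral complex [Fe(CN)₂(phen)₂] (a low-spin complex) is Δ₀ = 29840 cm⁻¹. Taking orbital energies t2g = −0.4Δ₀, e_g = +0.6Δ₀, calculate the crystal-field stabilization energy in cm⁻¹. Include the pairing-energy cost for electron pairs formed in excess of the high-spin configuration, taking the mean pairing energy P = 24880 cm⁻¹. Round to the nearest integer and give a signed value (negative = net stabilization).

-21856

Ligand charges: 2×(-1) from CN⁻ and 2×(+0) from phen sum to -2; with overall charge +0, Fe is +2.
Fe is in group 8, so Fe²⁺ is d⁶ (8 − 2 = 6).
Electron filling gives t2g^6 e_g^0.
CFSE(orbital) = 6×(-0.4Δ₀) + 0×(0.6Δ₀) = -2.4Δ₀; with Δ₀ = 29840 cm⁻¹ that is -71616 cm⁻¹.
Pairing penalty: 3 pairs vs 1 in the high-spin reference → 2 extra × P = 49760 cm⁻¹.
Net CFSE = -71616 + 49760 = -21856 cm⁻¹.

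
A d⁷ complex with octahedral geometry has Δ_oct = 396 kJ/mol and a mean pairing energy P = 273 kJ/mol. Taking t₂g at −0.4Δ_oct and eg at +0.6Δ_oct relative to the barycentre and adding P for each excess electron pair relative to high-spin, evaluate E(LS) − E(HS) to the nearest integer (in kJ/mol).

High-spin: t₂g⁵ eg², CFSE = -0.8Δ_oct = -317 kJ/mol.
Low-spin t₂g⁶ eg¹ gives -1.8Δ_oct = -713 kJ/mol, but forming 1 extra pair costs 1P = 273 kJ/mol, so E(LS) = -713 + 273 = -440 kJ/mol.
Thus E(LS) − E(HS) = -123 kJ/mol.

-123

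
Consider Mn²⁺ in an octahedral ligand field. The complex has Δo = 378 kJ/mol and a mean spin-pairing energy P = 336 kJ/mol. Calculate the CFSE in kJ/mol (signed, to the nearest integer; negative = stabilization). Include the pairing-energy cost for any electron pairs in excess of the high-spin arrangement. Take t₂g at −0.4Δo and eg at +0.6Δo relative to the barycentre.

Group 7 minus oxidation state +2 gives a d⁵ configuration for Mn²⁺.
With Δo > P the complex is low-spin.
Configuration: t₂g⁵ eg⁰.
Orbital CFSE = -2.0Δo = -2.0 × 378 = -756 kJ/mol.
Excess pairs vs high-spin: 2 − 0 = 2; pairing cost = +672 kJ/mol.
Net CFSE = -756 + 672 = -84 kJ/mol.

-84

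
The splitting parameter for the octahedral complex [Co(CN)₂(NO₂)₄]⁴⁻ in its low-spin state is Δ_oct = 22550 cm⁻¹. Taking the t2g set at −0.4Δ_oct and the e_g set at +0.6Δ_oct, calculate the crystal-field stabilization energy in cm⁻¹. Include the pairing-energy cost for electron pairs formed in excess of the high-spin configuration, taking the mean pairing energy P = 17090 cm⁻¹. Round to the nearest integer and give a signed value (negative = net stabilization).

Ligand charges: 2×(-1) from CN⁻ and 4×(-1) from NO₂⁻ sum to -6; with overall charge -4, Co is +2.
Co sits in group 9; removing 2 electrons leaves Co²⁺ with 9 − 2 = 7 d electrons.
Configuration: t2g^6 e_g^1.
CFSE(orbital) = 6×(-0.4Δ_oct) + 1×(0.6Δ_oct) = -1.8Δ_oct; with Δ_oct = 22550 cm⁻¹ that is -40590 cm⁻¹.
Relative to high-spin t2g^5 e_g^2 (2 paired), the low-spin configuration has 1 additional pair, contributing +1 × 17090 = +17090 cm⁻¹.
Overall CFSE = -40590 + 17090 = -23500 cm⁻¹.

-23500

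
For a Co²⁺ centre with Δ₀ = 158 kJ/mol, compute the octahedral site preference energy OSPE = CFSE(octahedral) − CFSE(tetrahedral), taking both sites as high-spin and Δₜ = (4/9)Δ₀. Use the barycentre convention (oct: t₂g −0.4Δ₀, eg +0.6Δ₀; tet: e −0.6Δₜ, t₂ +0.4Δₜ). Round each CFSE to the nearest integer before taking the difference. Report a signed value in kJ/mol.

Co sits in group 9; removing 2 electrons leaves Co²⁺ with 9 − 2 = 7 d electrons.
In an octahedral site d⁷ (HS) is t2g^5 e_g^2, giving CFSE(oct) = -0.8Δ₀ = -126 kJ/mol.
Tetrahedral e^4 t2^3 gives -1.2Δₜ = -1.2 × (4/9) × 158 = -84 kJ/mol.
OSPE = CFSE(oct) − CFSE(tet) = -126 − (-84) = -42 kJ/mol.

-42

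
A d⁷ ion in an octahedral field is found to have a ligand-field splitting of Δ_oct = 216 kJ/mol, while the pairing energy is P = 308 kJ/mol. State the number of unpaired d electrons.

Δ_oct < P, so pairing is avoided: the ground state is high-spin.
That gives t₂g⁵ eg².
Unpaired electrons: 3.

3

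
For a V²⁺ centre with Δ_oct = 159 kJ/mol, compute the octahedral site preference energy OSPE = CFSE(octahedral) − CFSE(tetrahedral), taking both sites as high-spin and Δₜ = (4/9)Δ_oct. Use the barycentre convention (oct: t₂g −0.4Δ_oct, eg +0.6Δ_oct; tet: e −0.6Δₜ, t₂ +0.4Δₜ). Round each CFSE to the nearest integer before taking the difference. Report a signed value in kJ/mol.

-134

V²⁺: group 5, so d-count = 5 − 2 = 3.
Octahedral high-spin t2g^3 e_g^0: CFSE = -1.2 × 159 = -191 kJ/mol.
Tetrahedral: e^2 t2^1, CFSE = 2(−0.6) + 1(+0.4) = -0.8Δₜ = -0.8 × (4/9) × 159 = -57 kJ/mol.
OSPE = -191 − (-57) = -134 kJ/mol.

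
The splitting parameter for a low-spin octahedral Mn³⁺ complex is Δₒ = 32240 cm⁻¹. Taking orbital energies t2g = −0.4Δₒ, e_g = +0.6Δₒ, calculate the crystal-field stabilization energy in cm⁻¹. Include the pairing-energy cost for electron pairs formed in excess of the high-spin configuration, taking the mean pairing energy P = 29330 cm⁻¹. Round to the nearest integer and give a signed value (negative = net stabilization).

-22254

Mn is in group 7, so Mn³⁺ is d⁴ (7 − 3 = 4).
The d⁴ electrons fill as t2g^4 e_g^0.
Orbital CFSE = 4(-0.4) + 0(0.6) = -1.6Δₒ = -1.6 × 32240 = -51584 cm⁻¹.
Relative to high-spin t2g^3 e_g^1 (0 paired), the low-spin configuration has 1 additional pair, contributing +1 × 29330 = +29330 cm⁻¹.
Net CFSE = -51584 + 29330 = -22254 cm⁻¹.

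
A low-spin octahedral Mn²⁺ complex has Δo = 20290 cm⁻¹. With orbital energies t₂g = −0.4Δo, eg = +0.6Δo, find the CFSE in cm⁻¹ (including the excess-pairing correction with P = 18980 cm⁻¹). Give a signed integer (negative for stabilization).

-2620

Mn sits in group 7; removing 2 electrons leaves Mn²⁺ with 7 − 2 = 5 d electrons.
The d⁵ electrons fill as t₂g⁵ eg⁰.
Orbital CFSE = 5(-0.4) + 0(0.6) = -2.0Δo = -2.0 × 20290 = -40580 cm⁻¹.
Pairing penalty: 2 pairs vs 0 in the high-spin reference → 2 extra × P = 37960 cm⁻¹.
Combining: -40580 + 37960 = -2620 cm⁻¹.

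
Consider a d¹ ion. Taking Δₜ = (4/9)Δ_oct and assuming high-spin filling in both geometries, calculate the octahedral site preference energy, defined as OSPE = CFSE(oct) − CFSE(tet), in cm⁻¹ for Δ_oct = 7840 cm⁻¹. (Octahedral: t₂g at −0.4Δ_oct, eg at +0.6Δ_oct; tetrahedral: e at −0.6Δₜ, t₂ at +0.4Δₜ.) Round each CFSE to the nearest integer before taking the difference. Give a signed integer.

-1045

In an octahedral site d¹ (HS) is t2g^1 e_g^0, giving CFSE(oct) = -0.4Δ_oct = -3136 cm⁻¹.
Tetrahedral e^1 t2^0 gives -0.6Δₜ = -0.6 × (4/9) × 7840 = -2091 cm⁻¹.
OSPE = -3136 − (-2091) = -1045 cm⁻¹.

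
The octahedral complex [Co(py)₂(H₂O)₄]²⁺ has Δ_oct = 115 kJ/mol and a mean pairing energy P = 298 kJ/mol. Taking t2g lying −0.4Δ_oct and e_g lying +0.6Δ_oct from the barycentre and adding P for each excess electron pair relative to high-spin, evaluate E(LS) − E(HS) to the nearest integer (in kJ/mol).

Ligand charges: 2×(+0) from py and 4×(+0) from H₂O sum to +0; with overall charge +2, Co is +2.
Co sits in group 9; removing 2 electrons leaves Co²⁺ with 9 − 2 = 7 d electrons.
In the high-spin limit (t2g^5 e_g^2) the orbital term is -0.8Δ_oct = -92 kJ/mol, with no excess pairing.
Low-spin: t2g^6 e_g^1, orbital CFSE = -1.8Δ_oct = -207 kJ/mol; plus 1 excess pair × P = +298 kJ/mol; total 91 kJ/mol.
Thus E(LS) − E(HS) = 183 kJ/mol.

183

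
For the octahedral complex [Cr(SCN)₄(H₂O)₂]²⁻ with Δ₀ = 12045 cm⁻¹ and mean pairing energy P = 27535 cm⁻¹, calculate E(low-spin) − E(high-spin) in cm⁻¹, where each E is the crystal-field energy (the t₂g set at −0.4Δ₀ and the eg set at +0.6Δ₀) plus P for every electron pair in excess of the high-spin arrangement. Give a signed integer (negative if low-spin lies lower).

15490

Ligand charges: 4×(-1) from SCN⁻ and 2×(+0) from H₂O sum to -4; with overall charge -2, Cr is +2.
Cr sits in group 6; removing 2 electrons leaves Cr²⁺ with 6 − 2 = 4 d electrons.
High-spin: t₂g³ eg¹, CFSE = -0.6Δ₀ = -7227 cm⁻¹.
Low-spin t₂g⁴ eg⁰ gives -1.6Δ₀ = -19272 cm⁻¹, but forming 1 extra pair costs 1P = 27535 cm⁻¹, so E(LS) = -19272 + 27535 = 8263 cm⁻¹.
E(LS) − E(HS) = 8263 − (-7227) = 15490 cm⁻¹.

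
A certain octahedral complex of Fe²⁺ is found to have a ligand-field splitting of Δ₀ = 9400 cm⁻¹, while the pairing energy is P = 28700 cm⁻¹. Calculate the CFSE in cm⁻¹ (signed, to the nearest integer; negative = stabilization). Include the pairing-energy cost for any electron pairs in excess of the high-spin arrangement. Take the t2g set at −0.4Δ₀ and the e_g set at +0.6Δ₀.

Group 8 minus oxidation state +2 gives a d⁶ configuration for Fe²⁺.
Δ₀ < P, so pairing is avoided: the ground state is high-spin.
Configuration: t2g^4 e_g^2.
Orbital CFSE = -0.4Δ₀ = -0.4 × 9400 = -3760 cm⁻¹.
High-spin has no excess pairs, so no pairing correction applies.

-3760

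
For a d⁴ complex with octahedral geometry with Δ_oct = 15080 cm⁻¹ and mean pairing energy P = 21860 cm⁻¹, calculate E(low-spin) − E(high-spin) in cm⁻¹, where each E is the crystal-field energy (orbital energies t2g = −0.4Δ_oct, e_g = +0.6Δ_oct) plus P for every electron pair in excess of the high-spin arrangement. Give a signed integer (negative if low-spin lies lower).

6780

High-spin d⁴ fills as t2g^3 e_g^1 with CFSE 3(−0.4) + 1(+0.6) = -0.6Δ_oct = -9048 cm⁻¹.
For low-spin the configuration is t2g^4 e_g^0: orbital energy -1.6 × 15080 = -24128 cm⁻¹, and 1 additional pair relative to high-spin adds 21860 cm⁻¹, giving -2268 cm⁻¹.
Thus E(LS) − E(HS) = 6780 cm⁻¹.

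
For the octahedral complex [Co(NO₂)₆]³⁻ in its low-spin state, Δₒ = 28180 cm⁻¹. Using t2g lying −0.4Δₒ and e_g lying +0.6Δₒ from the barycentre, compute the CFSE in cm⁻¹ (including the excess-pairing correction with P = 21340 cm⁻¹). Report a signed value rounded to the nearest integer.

-24952

Each NO₂⁻ contributes -1; 6 × (-1) = -6. With overall charge -3, Co is in the +3 oxidation state.
Group 9 minus oxidation state +3 gives a d⁶ configuration for Co³⁺.
The d⁶ electrons fill as t2g^6 e_g^0.
CFSE(orbital) = 6×(-0.4Δₒ) + 0×(0.6Δₒ) = -2.4Δₒ; with Δₒ = 28180 cm⁻¹ that is -67632 cm⁻¹.
Pairing penalty: 3 pairs vs 1 in the high-spin reference → 2 extra × P = 42680 cm⁻¹.
Combining: -67632 + 42680 = -24952 cm⁻¹.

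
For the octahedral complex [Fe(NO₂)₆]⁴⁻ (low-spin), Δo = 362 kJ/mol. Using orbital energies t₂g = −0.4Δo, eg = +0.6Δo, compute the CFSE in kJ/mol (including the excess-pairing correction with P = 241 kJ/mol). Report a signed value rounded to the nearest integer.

-387

Each NO₂⁻ contributes -1; 6 × (-1) = -6. With overall charge -4, Fe is in the +2 oxidation state.
Group 8 minus oxidation state +2 gives a d⁶ configuration for Fe²⁺.
Electron filling gives t₂g⁶ eg⁰.
Orbital CFSE = 6(-0.4) + 0(0.6) = -2.4Δo = -2.4 × 362 = -869 kJ/mol.
Relative to high-spin t₂g⁴ eg² (1 paired), the low-spin configuration has 2 additional pairs, contributing +2 × 241 = +482 kJ/mol.
Net CFSE = -869 + 482 = -387 kJ/mol.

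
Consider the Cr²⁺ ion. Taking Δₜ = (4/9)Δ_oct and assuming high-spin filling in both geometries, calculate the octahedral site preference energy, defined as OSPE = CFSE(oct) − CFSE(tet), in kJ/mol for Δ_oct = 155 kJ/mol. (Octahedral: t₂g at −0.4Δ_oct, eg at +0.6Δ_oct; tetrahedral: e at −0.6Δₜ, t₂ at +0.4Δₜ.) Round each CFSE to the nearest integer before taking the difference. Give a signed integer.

-65

Group 6 minus oxidation state +2 gives a d⁴ configuration for Cr²⁺.
In an octahedral site d⁴ (HS) is t2g^3 e_g^1, giving CFSE(oct) = -0.6Δ_oct = -93 kJ/mol.
Tetrahedral e^2 t2^2 gives -0.4Δₜ = -0.4 × (4/9) × 155 = -28 kJ/mol.
Subtracting, OSPE = -93 − (-28) = -65 kJ/mol.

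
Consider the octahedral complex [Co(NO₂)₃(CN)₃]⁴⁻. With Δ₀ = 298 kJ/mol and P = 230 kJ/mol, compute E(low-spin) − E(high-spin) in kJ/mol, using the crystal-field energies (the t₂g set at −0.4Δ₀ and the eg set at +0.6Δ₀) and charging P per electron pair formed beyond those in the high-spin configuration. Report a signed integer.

Ligand charges: 3×(-1) from NO₂⁻ and 3×(-1) from CN⁻ sum to -6; with overall charge -4, Co is +2.
Co is in group 9, so Co²⁺ is d⁷ (9 − 2 = 7).
High-spin: t₂g⁵ eg², CFSE = -0.8Δ₀ = -238 kJ/mol.
Low-spin t₂g⁶ eg¹ gives -1.8Δ₀ = -536 kJ/mol, but forming 1 extra pair costs 1P = 230 kJ/mol, so E(LS) = -536 + 230 = -306 kJ/mol.
Thus E(LS) − E(HS) = -68 kJ/mol.

-68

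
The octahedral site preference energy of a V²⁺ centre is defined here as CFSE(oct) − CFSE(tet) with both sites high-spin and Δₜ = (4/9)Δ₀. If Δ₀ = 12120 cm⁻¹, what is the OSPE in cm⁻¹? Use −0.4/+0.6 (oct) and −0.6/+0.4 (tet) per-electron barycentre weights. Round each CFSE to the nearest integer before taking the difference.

Group 5 minus oxidation state +2 gives a d³ configuration for V²⁺.
Octahedral (high-spin): t2g^3 e_g^0, CFSE = 3(−0.4) + 0(+0.6) = -1.2Δ₀ = -1.2 × 12120 = -14544 cm⁻¹.
In a tetrahedral site the filling is e^2 t2^1: CFSE(tet) = -0.8Δₜ = -0.8 × (4/9)(12120) = -4309 cm⁻¹.
Subtracting, OSPE = -14544 − (-4309) = -10235 cm⁻¹.

-10235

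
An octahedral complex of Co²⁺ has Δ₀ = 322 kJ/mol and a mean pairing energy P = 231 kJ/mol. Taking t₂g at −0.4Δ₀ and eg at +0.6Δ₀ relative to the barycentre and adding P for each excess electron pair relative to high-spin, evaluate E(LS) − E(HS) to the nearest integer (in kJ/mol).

-91

Co²⁺: group 9, so d-count = 9 − 2 = 7.
High-spin d⁷ fills as t₂g⁵ eg² with CFSE 5(−0.4) + 2(+0.6) = -0.8Δ₀ = -258 kJ/mol.
For low-spin the configuration is t₂g⁶ eg¹: orbital energy -1.8 × 322 = -580 kJ/mol, and 1 additional pair relative to high-spin adds 231 kJ/mol, giving -349 kJ/mol.
The difference is -349 − (-258) = -91 kJ/mol, so low-spin lies lower.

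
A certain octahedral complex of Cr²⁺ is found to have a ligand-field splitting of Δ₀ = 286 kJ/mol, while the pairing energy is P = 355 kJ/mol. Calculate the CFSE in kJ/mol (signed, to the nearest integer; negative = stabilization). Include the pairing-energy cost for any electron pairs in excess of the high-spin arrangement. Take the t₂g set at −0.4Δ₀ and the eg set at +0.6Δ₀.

-172

Cr is in group 6, so Cr²⁺ is d⁴ (6 − 2 = 4).
Since Δ₀ = 286 kJ/mol < P = 355 kJ/mol, the complex adopts the high-spin configuration.
That gives t₂g³ eg¹.
Orbital CFSE = -0.6Δ₀ = -0.6 × 286 = -172 kJ/mol.
High-spin has no excess pairs, so no pairing correction applies.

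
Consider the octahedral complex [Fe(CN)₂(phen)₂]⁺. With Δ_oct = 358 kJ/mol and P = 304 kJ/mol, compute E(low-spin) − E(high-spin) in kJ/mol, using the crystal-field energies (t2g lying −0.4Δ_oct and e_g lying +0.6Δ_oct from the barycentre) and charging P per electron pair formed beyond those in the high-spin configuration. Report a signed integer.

Ligand charges: 2×(-1) from CN⁻ and 2×(+0) from phen sum to -2; with overall charge +1, Fe is +3.
Fe sits in group 8; removing 3 electrons leaves Fe³⁺ with 8 − 3 = 5 d electrons.
High-spin: t2g^3 e_g^2, CFSE = 0.0Δ_oct = 0 kJ/mol.
Low-spin: t2g^5 e_g^0, orbital CFSE = -2.0Δ_oct = -716 kJ/mol; plus 2 excess pairs × P = +608 kJ/mol; total -108 kJ/mol.
Thus E(LS) − E(HS) = -108 kJ/mol.

-108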